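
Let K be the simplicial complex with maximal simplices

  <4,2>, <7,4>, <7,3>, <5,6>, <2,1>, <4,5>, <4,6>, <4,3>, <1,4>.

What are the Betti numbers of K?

b_0 = 1, b_1 = 3.

K has 7 vertices, 9 edges.
rank ∂_0 = 0, rank ∂_1 = 6 ⇒ b_0 = 7 − 0 − 6 = 1; all invariant factors of ∂_1 are 1 so no torsion. So H_0 ≅ Z.
rank ∂_1 = 6, rank ∂_2 = 0 ⇒ b_1 = 9 − 6 − 0 = 3. So H_1 ≅ Z^3.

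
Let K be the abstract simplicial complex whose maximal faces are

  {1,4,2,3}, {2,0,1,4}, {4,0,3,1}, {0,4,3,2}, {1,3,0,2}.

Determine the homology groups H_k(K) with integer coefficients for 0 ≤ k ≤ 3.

H_0 = Z,  H_1 = 0,  H_2 = 0,  H_3 = Z.

Fix the vertex order 0 < 1 < 2 < 3 < 4 and write every simplex with vertices in increasing order. Then dim K = 3 and the simplices of K are:

  0-simplices (5): [0], [1], [2], [3], [4]
  1-simplices (10): [0,1], [0,2], [0,3], [0,4], [1,2], [1,3], [1,4], [2,3], [2,4], [3,4]
  2-simplices (10): [0,1,2], [0,1,3], [0,1,4], [0,2,3], [0,2,4], [0,3,4], [1,2,3], [1,2,4], [1,3,4], [2,3,4]
  3-simplices (5): [0,1,2,3], [0,1,2,4], [0,1,3,4], [0,2,3,4], [1,2,3,4]

Hence C_0 ≅ Z^5, C_1 ≅ Z^10, C_2 ≅ Z^10, C_3 ≅ Z^5.

The boundary map ∂_1: C_1 → C_0 maps an edge to its endpoints' difference, ∂[p,q] = q − p.
The 5×10 boundary matrix has rank 4 and Smith normal form diag(1,1,1,1).

∂_2: C_2 → C_1 acts by ∂[p,q,r] = [q,r] − [p,r] + [p,q]. For instance
  ∂[0,2,4] = [2,4] − [0,4] + [0,2],
  ∂[1,2,3] = [2,3] − [1,3] + [1,2].
This gives a 10×10 integer matrix of rank 6; reducing to Smith normal form yields diagonal entries (1,1,1,1,1,1).

Boundary ∂_3: C_3 → C_2 sends each 3-simplex σ to the alternating sum Σ_i (−1)^i (σ with its i-th vertex removed). For instance
  ∂[0,1,2,4] = [1,2,4] − [0,2,4] + [0,1,4] − [0,1,2],
  ∂[0,2,3,4] = [2,3,4] − [0,3,4] + [0,2,4] − [0,2,3].
This gives a 10×5 integer matrix of rank 4; reducing to Smith normal form yields diagonal entries (1,1,1,1).

From H_k ≅ ker(∂_k) / im(∂_{k+1}) we obtain:

  H_0: rank C_0 − rank ∂_1 = 5 − 4 = 1, and the invariant factors of ∂_1 are all 1, so H_0 ≅ Z.
  H_1: rank ker ∂_1 − rank ∂_2 = (10 − 4) − 6 = 0, and the invariant factors of ∂_2 are all 1, so H_1 ≅ 0.
  H_2: rank ker ∂_2 − rank ∂_3 = (10 − 6) − 4 = 0, and the invariant factors of ∂_3 are all 1, so H_2 ≅ 0.
  H_3: rank ker ∂_3 − rank ∂_4 = (5 − 4) − 0 = 1, and there is no ∂_4, so H_3 ≅ Z.

As a check, the Euler characteristic is 5 − 10 + 10 − 5 = 0, which agrees with 1 − 0 + 0 − 1 = 0.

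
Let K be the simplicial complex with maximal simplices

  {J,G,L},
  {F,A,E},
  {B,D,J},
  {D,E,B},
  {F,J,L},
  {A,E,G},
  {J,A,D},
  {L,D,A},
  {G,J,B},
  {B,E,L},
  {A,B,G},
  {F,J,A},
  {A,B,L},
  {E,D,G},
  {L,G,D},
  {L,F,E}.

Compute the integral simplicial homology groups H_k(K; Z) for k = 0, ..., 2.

Order the vertices as A < B < D < E < F < G < J < L. Listing each simplex with vertices in this order, K has dimension 2 with simplices:

  0-simplices (8): A, B, D, E, F, G, J, L
  1-simplices (24): AB, AD, AE, AF, AG, AJ, AL, BD, BE, BG, BJ, BL, DE, DG, DJ, DL, EF, EG, EL, FJ, FL, GJ, GL, JL
  2-simplices (16): ABG, ABL, ADJ, ADL, AEF, AEG, AFJ, BDE, BDJ, BEL, BGJ, DEG, DGL, EFL, FJL, GJL

so the chain groups are C_0 ≅ Z^8, C_1 ≅ Z^24, C_2 ≅ Z^16.

Boundary ∂_1: C_1 → C_0 maps an edge to its endpoints' difference, ∂[p,q] = q − p. For instance
  ∂JL = L − J.
As a 8×24 matrix over Z this has rank 7, with invariant factors (1,1,1,1,1,1,1).

Boundary ∂_2: C_2 → C_1 maps a triangle to the signed sum of its edges. For instance
  ∂BEL = EL − BL + BE,
  ∂AFJ = FJ − AJ + AF.
The resulting 24×16 matrix has rank 15, and its Smith normal form has invariant factors (1,1,1,1,1,1,1,1,1,1,1,1,1,1,1).

Computing H_k = (kernel of ∂_k) / (image of ∂_{k+1}):

  H_0: rank C_0 − rank ∂_1 = 8 − 7 = 1, and the invariant factors of ∂_1 are all 1, so H_0 ≅ Z.
  H_1: rank ker ∂_1 − rank ∂_2 = (24 − 7) − 15 = 2, and the invariant factors of ∂_2 are all 1, so H_1 ≅ Z^2.
  H_2: rank ker ∂_2 − rank ∂_3 = (16 − 15) − 0 = 1, and there is no ∂_3, so H_2 ≅ Z.

H_0 = Z,  H_1 = Z^2,  H_2 = Z.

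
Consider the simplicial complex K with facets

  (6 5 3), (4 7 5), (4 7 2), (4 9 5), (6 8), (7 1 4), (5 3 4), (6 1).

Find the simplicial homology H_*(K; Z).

H_0 ≅ Z,  H_1 ≅ Z,  H_2 = 0.

We work with the vertex ordering 1 < 2 < 3 < 4 < 5 < 6 < 7 < 8 < 9. The simplices of K, each written with vertices in increasing order, are:

  0-simplices (9): [1], [2], [3], [4], [5], [6], [7], [8], [9]
  1-simplices (15): [1,4], [1,6], [1,7], [2,4], [2,7], [3,4], [3,5], [3,6], [4,5], [4,7], [4,9], [5,6], [5,7], [5,9], [6,8]
  2-simplices (6): [1,4,7], [2,4,7], [3,4,5], [3,5,6], [4,5,7], [4,5,9]

giving chain groups C_0 ≅ Z^9, C_1 ≅ Z^15, C_2 ≅ Z^6.

The boundary map ∂_1: C_1 → C_0 maps an edge to its endpoints' difference, ∂[p,q] = q − p.
This gives a 9×15 integer matrix of rank 8; reducing to Smith normal form yields diagonal entries (1,1,1,1,1,1,1,1).

∂_2: C_2 → C_1 maps a triangle to the signed sum of its edges. For instance
  ∂[3,5,6] = [5,6] − [3,6] + [3,5],
  ∂[4,5,9] = [5,9] − [4,9] + [4,5].
The resulting 15×6 matrix has rank 6, and its Smith normal form has invariant factors (1,1,1,1,1,1).

Reading off H_k = ker ∂_k / im ∂_{k+1}:

  H_0: rank C_0 − rank ∂_1 = 9 − 8 = 1, and the invariant factors of ∂_1 are all 1, so H_0 = Z.
  H_1: rank ker ∂_1 − rank ∂_2 = (15 − 8) − 6 = 1, and the invariant factors of ∂_2 are all 1, so H_1 = Z.
  H_2: rank ker ∂_2 − rank ∂_3 = (6 − 6) − 0 = 0, and there is no ∂_3, so H_2 = 0.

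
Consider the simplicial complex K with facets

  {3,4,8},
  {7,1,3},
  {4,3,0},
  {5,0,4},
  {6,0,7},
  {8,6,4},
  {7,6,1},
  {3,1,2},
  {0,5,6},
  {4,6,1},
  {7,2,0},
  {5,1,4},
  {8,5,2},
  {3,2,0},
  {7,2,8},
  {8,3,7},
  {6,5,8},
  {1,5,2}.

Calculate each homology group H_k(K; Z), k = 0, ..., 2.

H_0 = Z,  H_1 = Z ⊕ Z/2Z,  H_2 = 0.

K has 9 vertices, 27 edges, 18 triangles.
rank ∂_0 = 0, rank ∂_1 = 8 ⇒ b_0 = 9 − 0 − 8 = 1; all invariant factors of ∂_1 are 1 so no torsion. So H_0 ≅ Z.
rank ∂_1 = 8, rank ∂_2 = 18 ⇒ b_1 = 27 − 8 − 18 = 1; ∂_2 has invariant factor(s) [2] giving torsion. So H_1 ≅ Z ⊕ Z/2Z.
rank ∂_2 = 18, rank ∂_3 = 0 ⇒ b_2 = 18 − 18 − 0 = 0. So H_2 ≅ 0.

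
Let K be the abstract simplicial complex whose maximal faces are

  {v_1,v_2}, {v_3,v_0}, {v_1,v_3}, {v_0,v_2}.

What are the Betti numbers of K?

b_0 = 1, b_1 = 1.

K has 4 vertices, 4 edges.
rank ∂_0 = 0, rank ∂_1 = 3 ⇒ b_0 = 4 − 0 − 3 = 1; all invariant factors of ∂_1 are 1 so no torsion. So H_0 ≅ Z.
rank ∂_1 = 3, rank ∂_2 = 0 ⇒ b_1 = 4 − 3 − 0 = 1. So H_1 ≅ Z.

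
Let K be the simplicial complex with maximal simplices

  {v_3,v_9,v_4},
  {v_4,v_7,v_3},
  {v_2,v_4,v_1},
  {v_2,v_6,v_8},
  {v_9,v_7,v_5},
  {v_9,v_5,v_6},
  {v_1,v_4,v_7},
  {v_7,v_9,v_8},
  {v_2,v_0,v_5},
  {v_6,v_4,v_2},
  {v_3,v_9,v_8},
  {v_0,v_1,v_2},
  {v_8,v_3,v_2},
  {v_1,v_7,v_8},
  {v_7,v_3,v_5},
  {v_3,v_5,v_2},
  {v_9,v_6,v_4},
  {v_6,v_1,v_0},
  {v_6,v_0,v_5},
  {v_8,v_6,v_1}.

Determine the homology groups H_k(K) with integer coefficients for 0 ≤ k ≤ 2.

Order the vertices as v_0 < v_1 < v_2 < v_3 < v_4 < v_5 < v_6 < v_7 < v_8 < v_9. Listing each simplex with vertices in this order, K has dimension 2 with simplices:

  0-simplices (10): [v_0], [v_1], [v_2], [v_3], [v_4], [v_5], [v_6], [v_7], [v_8], [v_9]
  1-simplices (30): (30 of them)
  2-simplices (20): (20 of them)

Hence C_0 ≅ Z^10, C_1 ≅ Z^30, C_2 ≅ Z^20.

The boundary map ∂_1: C_1 → C_0 sends each edge [p,q] (with p < q) to q − p.
As a 10×30 matrix over Z this has rank 9, with invariant factors (1,1,1,1,1,1,1,1,1).

Boundary ∂_2: C_2 → C_1 sends each 2-simplex [p,q,r] to [q,r] − [p,r] + [p,q]. For instance
  ∂[v_5,v_7,v_9] = [v_7,v_9] − [v_5,v_9] + [v_5,v_7],
  ∂[v_2,v_4,v_6] = [v_4,v_6] − [v_2,v_6] + [v_2,v_4].
As a 30×20 matrix over Z this has rank 20, with invariant factors (1,1,1,1,1,1,1,1,1,1,1,1,1,1,1,1,1,1,1,2).

Computing H_k = (kernel of ∂_k) / (image of ∂_{k+1}):

  H_0: rank C_0 − rank ∂_1 = 10 − 9 = 1, and the invariant factors of ∂_1 are all 1, so H_0 ≅ Z.
  H_1: rank ker ∂_1 − rank ∂_2 = (30 − 9) − 20 = 1, and ∂_2 has invariant factor 2 > 1, so H_1 ≅ Z ⊕ Z/2.
  H_2: rank ker ∂_2 − rank ∂_3 = (20 − 20) − 0 = 0, and there is no ∂_3, so H_2 ≅ 0.

As a check, the Euler characteristic is 10 − 30 + 20 = 0, which agrees with 1 − 1 + 0 = 0.
(K is a triangulation of the Klein bottle.)

H_0 = Z,  H_1 = Z ⊕ Z/2,  H_2 = 0.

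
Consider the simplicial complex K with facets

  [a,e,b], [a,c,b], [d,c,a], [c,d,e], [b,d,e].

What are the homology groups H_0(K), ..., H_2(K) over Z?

H_0 = Z,  H_1 = Z,  H_2 = 0.

We work with the vertex ordering a < b < c < d < e. The simplices of K, each written with vertices in increasing order, are:

  0-simplices (5): a, b, c, d, e
  1-simplices (10): ab, ac, ad, ae, bc, bd, be, cd, ce, de
  2-simplices (5): abc, abe, acd, bde, cde

Hence C_0 ≅ Z^5, C_1 ≅ Z^10, C_2 ≅ Z^5.

The boundary map ∂_1: C_1 → C_0 is given by ∂[p,q] = [q] − [p]. For instance
  ∂ab = b − a.
The 5×10 boundary matrix has rank 4 and Smith normal form diag(1,1,1,1).

The boundary map ∂_2: C_2 → C_1 maps a triangle to the signed sum of its edges. For instance
  ∂cde = de − ce + cd,
  ∂abc = bc − ac + ab.
This gives a 10×5 integer matrix of rank 5; reducing to Smith normal form yields diagonal entries (1,1,1,1,1).

Reading off H_k = ker ∂_k / im ∂_{k+1}:

  H_0: rank C_0 − rank ∂_1 = 5 − 4 = 1, and the invariant factors of ∂_1 are all 1, so H_0 = Z.
  H_1: rank ker ∂_1 − rank ∂_2 = (10 − 4) − 5 = 1, and the invariant factors of ∂_2 are all 1, so H_1 = Z.
  H_2: rank ker ∂_2 − rank ∂_3 = (5 − 5) − 0 = 0, and there is no ∂_3, so H_2 = 0.

As a check, the Euler characteristic is 5 − 10 + 5 = 0, which agrees with 1 − 1 + 0 = 0.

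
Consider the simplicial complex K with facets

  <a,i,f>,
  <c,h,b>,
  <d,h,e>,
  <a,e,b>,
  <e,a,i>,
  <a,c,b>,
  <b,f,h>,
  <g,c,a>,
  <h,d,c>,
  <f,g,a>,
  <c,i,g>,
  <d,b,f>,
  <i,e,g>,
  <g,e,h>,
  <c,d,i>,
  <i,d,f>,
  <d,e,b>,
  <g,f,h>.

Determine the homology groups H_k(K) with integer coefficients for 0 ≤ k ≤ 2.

H_0 ≅ Z,  H_1 ≅ Z ⊕ Z/2Z,  H_2 = 0.

Fix the vertex order a < b < c < d < e < f < g < h < i and write every simplex with vertices in increasing order. Then dim K = 2 and the simplices of K are:

  0-simplices (9): a, b, c, d, e, f, g, h, i
  1-simplices (27): ab, ac, ae, af, ag, ai, bc, bd, be, bf, bh, cd, cg, ch, ci, de, df, dh, di, eg, eh, ei, fg, fh, fi, gh, gi
  2-simplices (18): abc, abe, acg, aei, afg, afi, bch, bde, bdf, bfh, cdh, cdi, cgi, deh, dfi, egh, egi, fgh

giving chain groups C_0 ≅ Z^9, C_1 ≅ Z^27, C_2 ≅ Z^18.

∂_1: C_1 → C_0 sends each edge [p,q] (with p < q) to q − p.
This gives a 9×27 integer matrix of rank 8; reducing to Smith normal form yields diagonal entries (1,1,1,1,1,1,1,1).

The boundary map ∂_2: C_2 → C_1 sends each 2-simplex [p,q,r] to [q,r] − [p,r] + [p,q]. For instance
  ∂abe = be − ae + ab,
  ∂egi = gi − ei + eg.
The 27×18 boundary matrix has rank 18 and Smith normal form diag(1,1,1,1,1,1,1,1,1,1,1,1,1,1,1,1,1,2).

Now H_k = ker ∂_k / im ∂_{k+1}, so:

  H_0: rank C_0 − rank ∂_1 = 9 − 8 = 1, and the invariant factors of ∂_1 are all 1, so H_0 ≅ Z.
  H_1: rank ker ∂_1 − rank ∂_2 = (27 − 8) − 18 = 1, and ∂_2 has invariant factor 2 > 1, so H_1 ≅ Z ⊕ Z/2Z.
  H_2: rank ker ∂_2 − rank ∂_3 = (18 − 18) − 0 = 0, and there is no ∂_3, so H_2 ≅ 0.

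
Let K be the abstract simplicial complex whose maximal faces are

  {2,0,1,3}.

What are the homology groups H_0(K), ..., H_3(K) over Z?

Fix the vertex order 0 < 1 < 2 < 3 and write every simplex with vertices in increasing order. Then dim K = 3 and the simplices of K are:

  0-simplices (4): [0], [1], [2], [3]
  1-simplices (6): [0,1], [0,2], [0,3], [1,2], [1,3], [2,3]
  2-simplices (4): [0,1,2], [0,1,3], [0,2,3], [1,2,3]
  3-simplices (1): [0,1,2,3]

Hence C_0 ≅ Z^4, C_1 ≅ Z^6, C_2 ≅ Z^4, C_3 ≅ Z^1.

∂_1: C_1 → C_0 is given by ∂[p,q] = [q] − [p].
As a 4×6 matrix over Z this has rank 3, with invariant factors (1,1,1).

The boundary map ∂_2: C_2 → C_1 acts by ∂[p,q,r] = [q,r] − [p,r] + [p,q]. For instance
  ∂[0,1,3] = [1,3] − [0,3] + [0,1],
  ∂[0,2,3] = [2,3] − [0,3] + [0,2].
As a 6×4 matrix over Z this has rank 3, with invariant factors (1,1,1).

The boundary map ∂_3: C_3 → C_2 sends each 3-simplex σ to the alternating sum Σ_i (−1)^i (σ with its i-th vertex removed). For instance
  ∂[0,1,2,3] = [1,2,3] − [0,2,3] + [0,1,3] − [0,1,2].
The resulting 4×1 matrix has rank 1, and its Smith normal form has invariant factors (1).

Reading off H_k = ker ∂_k / im ∂_{k+1}:

  H_0: rank C_0 − rank ∂_1 = 4 − 3 = 1, and the invariant factors of ∂_1 are all 1, so H_0 = Z.
  H_1: rank ker ∂_1 − rank ∂_2 = (6 − 3) − 3 = 0, and the invariant factors of ∂_2 are all 1, so H_1 = 0.
  H_2: rank ker ∂_2 − rank ∂_3 = (4 − 3) − 1 = 0, and the invariant factors of ∂_3 are all 1, so H_2 = 0.
  H_3: rank ker ∂_3 − rank ∂_4 = (1 − 1) − 0 = 0, and there is no ∂_4, so H_3 = 0.

(K is a triangulation of the 3-simplex.)

H_0 = Z,  H_1 = 0,  H_2 = 0,  H_3 = 0.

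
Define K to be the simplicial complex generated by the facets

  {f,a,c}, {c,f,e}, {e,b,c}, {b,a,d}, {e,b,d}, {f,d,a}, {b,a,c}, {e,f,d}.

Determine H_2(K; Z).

We work with the vertex ordering a < b < c < d < e < f. The simplices of K, each written with vertices in increasing order, are:

  0-simplices (6): a, b, c, d, e, f
  1-simplices (12): ab, ac, ad, af, bc, bd, be, ce, cf, de, df, ef
  2-simplices (8): abc, abd, acf, adf, bce, bde, cef, def

Hence C_0 ≅ Z^6, C_1 ≅ Z^12, C_2 ≅ Z^8.

Boundary ∂_1: C_1 → C_0 maps an edge to its endpoints' difference, ∂[p,q] = q − p.
As a 6×12 matrix over Z this has rank 5, with invariant factors (1,1,1,1,1).

The boundary map ∂_2: C_2 → C_1 acts by ∂[p,q,r] = [q,r] − [p,r] + [p,q]. For instance
  ∂bde = de − be + bd,
  ∂abc = bc − ac + ab.
As a 12×8 matrix over Z this has rank 7, with invariant factors (1,1,1,1,1,1,1).

Reading off H_k = ker ∂_k / im ∂_{k+1}:

  H_2: rank ker ∂_2 − rank ∂_3 = (8 − 7) − 0 = 1, and there is no ∂_3, so H_2 ≅ Z.

H_2 = Z.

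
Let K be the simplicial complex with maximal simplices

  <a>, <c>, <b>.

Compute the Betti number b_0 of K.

Fix the vertex order a < b < c and write every simplex with vertices in increasing order. Then dim K = 0 and the simplices of K are:

  0-simplices (3): a, b, c

Hence C_0 ≅ Z^3.

Now H_k = ker ∂_k / im ∂_{k+1}, so:

  H_0: rank C_0 − rank ∂_1 = 3 − 0 = 3, and there is no ∂_1, so H_0 ≅ Z^3.

(K is a triangulation of a set of 3 points.)

Hence the Betti numbers are b_0 = 3.

b_0 = 3.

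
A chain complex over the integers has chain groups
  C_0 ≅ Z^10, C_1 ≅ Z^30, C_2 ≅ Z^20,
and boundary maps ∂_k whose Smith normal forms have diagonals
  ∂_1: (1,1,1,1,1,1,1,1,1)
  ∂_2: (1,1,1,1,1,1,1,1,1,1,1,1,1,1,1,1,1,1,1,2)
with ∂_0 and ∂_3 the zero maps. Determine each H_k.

H_0: b_0 = 10 − 0 − 9 = 1; torsion from ∂_1 factors > 1: none. So H_0 ≅ Z.
H_1: b_1 = 30 − 9 − 20 = 1; torsion from ∂_2 factors > 1: [2]. So H_1 ≅ Z ⊕ Z/2.
H_2: b_2 = 20 − 20 − 0 = 0; torsion from ∂_3 factors > 1: none. So H_2 ≅ 0.

H_0 ≅ Z,  H_1 ≅ Z ⊕ Z/2,  H_2 = 0.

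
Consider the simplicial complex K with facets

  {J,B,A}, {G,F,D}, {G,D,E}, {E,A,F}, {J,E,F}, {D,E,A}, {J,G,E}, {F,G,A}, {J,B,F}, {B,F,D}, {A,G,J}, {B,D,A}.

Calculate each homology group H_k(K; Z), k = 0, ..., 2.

Take the total order A < B < D < E < F < G < J on the vertex set. Then K (dimension 2) consists of the simplices:

  0-simplices (7): A, B, D, E, F, G, J
  1-simplices (18): AB, AD, AE, AF, AG, AJ, BD, BF, BJ, DE, DF, DG, EF, EG, EJ, FG, FJ, GJ
  2-simplices (12): ABD, ABJ, ADE, AEF, AFG, AGJ, BDF, BFJ, DEG, DFG, EFJ, EGJ

Hence C_0 ≅ Z^7, C_1 ≅ Z^18, C_2 ≅ Z^12.

∂_1: C_1 → C_0 is given by ∂[p,q] = [q] − [p]. For instance
  ∂FG = G − F.
As a 7×18 matrix over Z this has rank 6, with invariant factors (1,1,1,1,1,1).

∂_2: C_2 → C_1 maps a triangle to the signed sum of its edges. For instance
  ∂AGJ = GJ − AJ + AG,
  ∂AEF = EF − AF + AE.
As a 18×12 matrix over Z this has rank 12, with invariant factors (1,1,1,1,1,1,1,1,1,1,1,2).

From H_k ≅ ker(∂_k) / im(∂_{k+1}) we obtain:

  H_0: rank C_0 − rank ∂_1 = 7 − 6 = 1, and the invariant factors of ∂_1 are all 1, so H_0 ≅ Z.
  H_1: rank ker ∂_1 − rank ∂_2 = (18 − 6) − 12 = 0, and ∂_2 has invariant factor 2 > 1, so H_1 ≅ Z_2.
  H_2: rank ker ∂_2 − rank ∂_3 = (12 − 12) − 0 = 0, and there is no ∂_3, so H_2 ≅ 0.

As a check, the Euler characteristic is 7 − 18 + 12 = 1, which agrees with 1 − 0 + 0 = 1.

H_0 = Z,  H_1 = Z_2,  H_2 = 0.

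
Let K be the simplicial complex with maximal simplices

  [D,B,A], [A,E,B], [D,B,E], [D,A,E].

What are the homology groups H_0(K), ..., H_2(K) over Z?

H_0 ≅ Z,  H_1 = 0,  H_2 ≅ Z.

Fix the vertex order A < B < D < E and write every simplex with vertices in increasing order. Then dim K = 2 and the simplices of K are:

  0-simplices (4): A, B, D, E
  1-simplices (6): AB, AD, AE, BD, BE, DE
  2-simplices (4): ABD, ABE, ADE, BDE

so the chain groups are C_0 ≅ Z^4, C_1 ≅ Z^6, C_2 ≅ Z^4.

Boundary ∂_1: C_1 → C_0 maps an edge to its endpoints' difference, ∂[p,q] = q − p.
The resulting 4×6 matrix has rank 3, and its Smith normal form has invariant factors (1,1,1).

∂_2: C_2 → C_1 sends each 2-simplex [p,q,r] to [q,r] − [p,r] + [p,q]. For instance
  ∂ABE = BE − AE + AB,
  ∂ABD = BD − AD + AB.
As a 6×4 matrix over Z this has rank 3, with invariant factors (1,1,1).

Computing H_k = (kernel of ∂_k) / (image of ∂_{k+1}):

  H_0: rank C_0 − rank ∂_1 = 4 − 3 = 1, and the invariant factors of ∂_1 are all 1, so H_0 ≅ Z.
  H_1: rank ker ∂_1 − rank ∂_2 = (6 − 3) − 3 = 0, and the invariant factors of ∂_2 are all 1, so H_1 ≅ 0.
  H_2: rank ker ∂_2 − rank ∂_3 = (4 − 3) − 0 = 1, and there is no ∂_3, so H_2 ≅ Z.

As a check, the Euler characteristic is 4 − 6 + 4 = 2, which agrees with 1 − 0 + 1 = 2.
(K is a triangulation of the 2-sphere S^2.)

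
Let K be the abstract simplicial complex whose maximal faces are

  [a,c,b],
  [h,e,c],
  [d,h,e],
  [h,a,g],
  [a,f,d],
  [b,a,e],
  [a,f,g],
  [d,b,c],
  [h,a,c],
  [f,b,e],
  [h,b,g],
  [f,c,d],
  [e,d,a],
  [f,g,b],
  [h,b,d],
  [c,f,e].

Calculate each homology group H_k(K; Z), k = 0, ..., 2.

H_0 = Z,  H_1 = Z^2,  H_2 = Z.

We work with the vertex ordering a < b < c < d < e < f < g < h. The simplices of K, each written with vertices in increasing order, are:

  0-simplices (8): a, b, c, d, e, f, g, h
  1-simplices (24): ab, ac, ad, ae, af, ag, ah, bc, bd, be, bf, bg, bh, cd, ce, cf, ch, de, df, dh, ef, eh, fg, gh
  2-simplices (16): abc, abe, ach, ade, adf, afg, agh, bcd, bdh, bef, bfg, bgh, cdf, cef, ceh, deh

giving chain groups C_0 ≅ Z^8, C_1 ≅ Z^24, C_2 ≅ Z^16.

The boundary map ∂_1: C_1 → C_0 sends each edge [p,q] (with p < q) to q − p. For instance
  ∂bc = c − b.
This gives a 8×24 integer matrix of rank 7; reducing to Smith normal form yields diagonal entries (1,1,1,1,1,1,1).

Boundary ∂_2: C_2 → C_1 maps a triangle to the signed sum of its edges. For instance
  ∂bdh = dh − bh + bd,
  ∂ade = de − ae + ad.
As a 24×16 matrix over Z this has rank 15, with invariant factors (1,1,1,1,1,1,1,1,1,1,1,1,1,1,1).

Now H_k = ker ∂_k / im ∂_{k+1}, so:

  H_0: rank C_0 − rank ∂_1 = 8 − 7 = 1, and the invariant factors of ∂_1 are all 1, so H_0 ≅ Z.
  H_1: rank ker ∂_1 − rank ∂_2 = (24 − 7) − 15 = 2, and the invariant factors of ∂_2 are all 1, so H_1 ≅ Z^2.
  H_2: rank ker ∂_2 − rank ∂_3 = (16 − 15) − 0 = 1, and there is no ∂_3, so H_2 ≅ Z.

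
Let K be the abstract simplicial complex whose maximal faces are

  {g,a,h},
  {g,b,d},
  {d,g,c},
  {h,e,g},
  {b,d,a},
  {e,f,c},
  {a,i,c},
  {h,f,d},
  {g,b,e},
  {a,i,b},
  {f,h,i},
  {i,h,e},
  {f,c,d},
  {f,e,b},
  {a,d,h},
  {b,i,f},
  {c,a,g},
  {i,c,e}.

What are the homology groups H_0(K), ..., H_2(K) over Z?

H_0 = Z,  H_1 = Z × Z/2,  H_2 = 0.

Fix the vertex order a < b < c < d < e < f < g < h < i and write every simplex with vertices in increasing order. Then dim K = 2 and the simplices of K are:

  0-simplices (9): a, b, c, d, e, f, g, h, i
  1-simplices (27): ab, ac, ad, ag, ah, ai, bd, be, bf, bg, bi, cd, ce, cf, cg, ci, df, dg, dh, ef, eg, eh, ei, fh, fi, gh, hi
  2-simplices (18): abd, abi, acg, aci, adh, agh, bdg, bef, beg, bfi, cdf, cdg, cef, cei, dfh, egh, ehi, fhi

giving chain groups C_0 ≅ Z^9, C_1 ≅ Z^27, C_2 ≅ Z^18.

∂_1: C_1 → C_0 maps an edge to its endpoints' difference, ∂[p,q] = q − p. For instance
  ∂dg = g − d.
This gives a 9×27 integer matrix of rank 8; reducing to Smith normal form yields diagonal entries (1,1,1,1,1,1,1,1).

Boundary ∂_2: C_2 → C_1 sends each 2-simplex [p,q,r] to [q,r] − [p,r] + [p,q]. For instance
  ∂ehi = hi − ei + eh,
  ∂bef = ef − bf + be.
This gives a 27×18 integer matrix of rank 18; reducing to Smith normal form yields diagonal entries (1,1,1,1,1,1,1,1,1,1,1,1,1,1,1,1,1,2).

Reading off H_k = ker ∂_k / im ∂_{k+1}:

  H_0: rank C_0 − rank ∂_1 = 9 − 8 = 1, and the invariant factors of ∂_1 are all 1, so H_0 ≅ Z.
  H_1: rank ker ∂_1 − rank ∂_2 = (27 − 8) − 18 = 1, and ∂_2 has invariant factor 2 > 1, so H_1 ≅ Z × Z/2.
  H_2: rank ker ∂_2 − rank ∂_3 = (18 − 18) − 0 = 0, and there is no ∂_3, so H_2 ≅ 0.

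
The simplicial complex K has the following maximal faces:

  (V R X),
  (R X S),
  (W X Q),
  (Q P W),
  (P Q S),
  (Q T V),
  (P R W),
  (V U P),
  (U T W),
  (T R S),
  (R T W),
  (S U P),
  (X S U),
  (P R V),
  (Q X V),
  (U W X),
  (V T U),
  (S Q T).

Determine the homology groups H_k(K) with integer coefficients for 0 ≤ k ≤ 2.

We work with the vertex ordering P < Q < R < S < T < U < V < W < X. The simplices of K, each written with vertices in increasing order, are:

  0-simplices (9): P, Q, R, S, T, U, V, W, X
  1-simplices (27): PQ, PR, PS, PU, PV, PW, QS, QT, QV, QW, QX, RS, RT, RV, RW, RX, ST, SU, SX, TU, TV, TW, UV, UW, UX, VX, WX
  2-simplices (18): PQS, PQW, PRV, PRW, PSU, PUV, QST, QTV, QVX, QWX, RST, RSX, RTW, RVX, SUX, TUV, TUW, UWX

so the chain groups are C_0 ≅ Z^9, C_1 ≅ Z^27, C_2 ≅ Z^18.

∂_1: C_1 → C_0 is given by ∂[p,q] = [q] − [p]. For instance
  ∂PU = U − P.
As a 9×27 matrix over Z this has rank 8, with invariant factors (1,1,1,1,1,1,1,1).

∂_2: C_2 → C_1 acts by ∂[p,q,r] = [q,r] − [p,r] + [p,q]. For instance
  ∂PQW = QW − PW + PQ,
  ∂RST = ST − RT + RS.
This gives a 27×18 integer matrix of rank 17; reducing to Smith normal form yields diagonal entries (1,1,1,1,1,1,1,1,1,1,1,1,1,1,1,1,1).

Reading off H_k = ker ∂_k / im ∂_{k+1}:

  H_0: rank C_0 − rank ∂_1 = 9 − 8 = 1, and the invariant factors of ∂_1 are all 1, so H_0 ≅ Z.
  H_1: rank ker ∂_1 − rank ∂_2 = (27 − 8) − 17 = 2, and the invariant factors of ∂_2 are all 1, so H_1 ≅ Z^2.
  H_2: rank ker ∂_2 − rank ∂_3 = (18 − 17) − 0 = 1, and there is no ∂_3, so H_2 ≅ Z.

H_0 ≅ Z,  H_1 ≅ Z^2,  H_2 ≅ Z.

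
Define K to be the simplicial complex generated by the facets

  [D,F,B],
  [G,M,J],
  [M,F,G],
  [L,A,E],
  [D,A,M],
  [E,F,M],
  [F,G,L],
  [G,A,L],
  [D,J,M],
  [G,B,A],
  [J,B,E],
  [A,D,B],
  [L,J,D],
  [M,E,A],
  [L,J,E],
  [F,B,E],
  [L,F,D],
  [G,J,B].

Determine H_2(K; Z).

H_2 = Z.

Order the vertices as A < B < D < E < F < G < J < L < M. Listing each simplex with vertices in this order, K has dimension 2 with simplices:

  0-simplices (9): A, B, D, E, F, G, J, L, M
  1-simplices (27): AB, AD, AE, AG, AL, AM, BD, BE, BF, BG, BJ, DF, DJ, DL, DM, EF, EJ, EL, EM, FG, FL, FM, GJ, GL, GM, JL, JM
  2-simplices (18): ABD, ABG, ADM, AEL, AEM, AGL, BDF, BEF, BEJ, BGJ, DFL, DJL, DJM, EFM, EJL, FGL, FGM, GJM

giving chain groups C_0 ≅ Z^9, C_1 ≅ Z^27, C_2 ≅ Z^18.

Boundary ∂_1: C_1 → C_0 maps an edge to its endpoints' difference, ∂[p,q] = q − p. For instance
  ∂AD = D − A.
The resulting 9×27 matrix has rank 8, and its Smith normal form has invariant factors (1,1,1,1,1,1,1,1).

∂_2: C_2 → C_1 maps a triangle to the signed sum of its edges. For instance
  ∂DFL = FL − DL + DF,
  ∂BEF = EF − BF + BE.
This gives a 27×18 integer matrix of rank 17; reducing to Smith normal form yields diagonal entries (1,1,1,1,1,1,1,1,1,1,1,1,1,1,1,1,1).

From H_k ≅ ker(∂_k) / im(∂_{k+1}) we obtain:

  H_2: rank ker ∂_2 − rank ∂_3 = (18 − 17) − 0 = 1, and there is no ∂_3, so H_2 = Z.

(K is a triangulation of the torus T^2.)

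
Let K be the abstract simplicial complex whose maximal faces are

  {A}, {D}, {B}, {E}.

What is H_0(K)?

H_0 ≅ Z^4.

Take the total order A < B < D < E on the vertex set. Then K (dimension 0) consists of the simplices:

  0-simplices (4): A, B, D, E

giving chain groups C_0 ≅ Z^4.

Reading off H_k = ker ∂_k / im ∂_{k+1}:

  H_0: rank C_0 − rank ∂_1 = 4 − 0 = 4, and there is no ∂_1, so H_0 = Z^4.

(K is a triangulation of a set of 4 points.)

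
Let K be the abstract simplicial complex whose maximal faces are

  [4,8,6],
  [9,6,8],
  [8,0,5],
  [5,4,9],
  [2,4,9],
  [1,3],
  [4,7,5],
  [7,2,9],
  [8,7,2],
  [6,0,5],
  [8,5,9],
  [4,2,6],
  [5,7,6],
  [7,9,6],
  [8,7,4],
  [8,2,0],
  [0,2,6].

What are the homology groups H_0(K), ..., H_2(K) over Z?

Take the total order 0 < 1 < 2 < 3 < 4 < 5 < 6 < 7 < 8 < 9 on the vertex set. Then K (dimension 2) consists of the simplices:

  0-simplices (10): [0], [1], [2], [3], [4], [5], [6], [7], [8], [9]
  1-simplices (25): (25 of them)
  2-simplices (16): [0,2,6], [0,2,8], [0,5,6], [0,5,8], [2,4,6], [2,4,9], [2,7,8], [2,7,9], [4,5,7], [4,5,9], [4,6,8], [4,7,8], [5,6,7], [5,8,9], [6,7,9], [6,8,9]

Hence C_0 ≅ Z^10, C_1 ≅ Z^25, C_2 ≅ Z^16.

The boundary map ∂_1: C_1 → C_0 maps an edge to its endpoints' difference, ∂[p,q] = q − p. For instance
  ∂[5,6] = [6] − [5].
The resulting 10×25 matrix has rank 8, and its Smith normal form has invariant factors (1,1,1,1,1,1,1,1).

∂_2: C_2 → C_1 sends each 2-simplex [p,q,r] to [q,r] − [p,r] + [p,q]. For instance
  ∂[6,7,9] = [7,9] − [6,9] + [6,7],
  ∂[2,4,6] = [4,6] − [2,6] + [2,4].
This gives a 25×16 integer matrix of rank 15; reducing to Smith normal form yields diagonal entries (1,1,1,1,1,1,1,1,1,1,1,1,1,1,1).

Computing H_k = (kernel of ∂_k) / (image of ∂_{k+1}):

  H_0: rank C_0 − rank ∂_1 = 10 − 8 = 2, and the invariant factors of ∂_1 are all 1, so H_0 ≅ Z^2.
  H_1: rank ker ∂_1 − rank ∂_2 = (25 − 8) − 15 = 2, and the invariant factors of ∂_2 are all 1, so H_1 ≅ Z^2.
  H_2: rank ker ∂_2 − rank ∂_3 = (16 − 15) − 0 = 1, and there is no ∂_3, so H_2 ≅ Z.

H_0 = Z^2,  H_1 = Z^2,  H_2 = Z.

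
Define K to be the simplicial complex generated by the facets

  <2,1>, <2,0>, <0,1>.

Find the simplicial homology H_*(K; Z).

Fix the vertex order 0 < 1 < 2 and write every simplex with vertices in increasing order. Then dim K = 1 and the simplices of K are:

  0-simplices (3): [0], [1], [2]
  1-simplices (3): [0,1], [0,2], [1,2]

Hence C_0 ≅ Z^3, C_1 ≅ Z^3.

∂_1: C_1 → C_0 sends each edge [p,q] (with p < q) to q − p. For instance
  ∂[0,1] = [1] − [0].
The 3×3 boundary matrix has rank 2 and Smith normal form diag(1,1).

From H_k ≅ ker(∂_k) / im(∂_{k+1}) we obtain:

  H_0: rank C_0 − rank ∂_1 = 3 − 2 = 1, and the invariant factors of ∂_1 are all 1, so H_0 ≅ Z.
  H_1: rank ker ∂_1 − rank ∂_2 = (3 − 2) − 0 = 1, and there is no ∂_2, so H_1 ≅ Z.

As a check, the Euler characteristic is 3 − 3 = 0, which agrees with 1 − 1 = 0.

H_0 = Z,  H_1 = Z.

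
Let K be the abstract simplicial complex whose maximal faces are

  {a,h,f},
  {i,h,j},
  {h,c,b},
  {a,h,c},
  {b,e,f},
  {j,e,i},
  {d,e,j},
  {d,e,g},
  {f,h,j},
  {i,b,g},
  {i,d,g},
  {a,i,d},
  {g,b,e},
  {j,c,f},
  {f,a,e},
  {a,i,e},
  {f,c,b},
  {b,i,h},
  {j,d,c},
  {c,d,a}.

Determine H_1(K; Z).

Fix the vertex order a < b < c < d < e < f < g < h < i < j and write every simplex with vertices in increasing order. Then dim K = 2 and the simplices of K are:

  0-simplices (10): a, b, c, d, e, f, g, h, i, j
  1-simplices (30): ac, ad, ae, af, ah, ai, bc, be, bf, bg, bh, bi, cd, cf, ch, cj, de, dg, di, dj, ef, eg, ei, ej, fh, fj, gi, hi, hj, ij
  2-simplices (20): acd, ach, adi, aef, aei, afh, bcf, bch, bef, beg, bgi, bhi, cdj, cfj, deg, dej, dgi, eij, fhj, hij

Hence C_0 ≅ Z^10, C_1 ≅ Z^30, C_2 ≅ Z^20.

∂_1: C_1 → C_0 sends each edge [p,q] (with p < q) to q − p.
As a 10×30 matrix over Z this has rank 9, with invariant factors (1,1,1,1,1,1,1,1,1).

The boundary map ∂_2: C_2 → C_1 sends each 2-simplex [p,q,r] to [q,r] − [p,r] + [p,q]. For instance
  ∂ach = ch − ah + ac,
  ∂hij = ij − hj + hi.
As a 30×20 matrix over Z this has rank 20, with invariant factors (1,1,1,1,1,1,1,1,1,1,1,1,1,1,1,1,1,1,1,2).

Now H_k = ker ∂_k / im ∂_{k+1}, so:

  H_1: rank ker ∂_1 − rank ∂_2 = (30 − 9) − 20 = 1, and ∂_2 has invariant factor 2 > 1, so H_1 ≅ Z × Z/2.

H_1 ≅ Z × Z/2.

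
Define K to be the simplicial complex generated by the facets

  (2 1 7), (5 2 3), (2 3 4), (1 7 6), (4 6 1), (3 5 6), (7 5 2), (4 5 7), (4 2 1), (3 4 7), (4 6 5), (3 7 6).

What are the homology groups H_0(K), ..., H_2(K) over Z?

H_0 = Z,  H_1 = Z/2Z,  H_2 = 0.

Fix the vertex order 1 < 2 < 3 < 4 < 5 < 6 < 7 and write every simplex with vertices in increasing order. Then dim K = 2 and the simplices of K are:

  0-simplices (7): [1], [2], [3], [4], [5], [6], [7]
  1-simplices (18): [1,2], [1,4], [1,6], [1,7], [2,3], [2,4], [2,5], [2,7], [3,4], [3,5], [3,6], [3,7], [4,5], [4,6], [4,7], [5,6], [5,7], [6,7]
  2-simplices (12): [1,2,4], [1,2,7], [1,4,6], [1,6,7], [2,3,4], [2,3,5], [2,5,7], [3,4,7], [3,5,6], [3,6,7], [4,5,6], [4,5,7]

Hence C_0 ≅ Z^7, C_1 ≅ Z^18, C_2 ≅ Z^12.

∂_1: C_1 → C_0 is given by ∂[p,q] = [q] − [p]. For instance
  ∂[2,7] = [7] − [2].
The resulting 7×18 matrix has rank 6, and its Smith normal form has invariant factors (1,1,1,1,1,1).

Boundary ∂_2: C_2 → C_1 sends each 2-simplex [p,q,r] to [q,r] − [p,r] + [p,q]. For instance
  ∂[3,4,7] = [4,7] − [3,7] + [3,4],
  ∂[1,2,4] = [2,4] − [1,4] + [1,2].
As a 18×12 matrix over Z this has rank 12, with invariant factors (1,1,1,1,1,1,1,1,1,1,1,2).

Computing H_k = (kernel of ∂_k) / (image of ∂_{k+1}):

  H_0: rank C_0 − rank ∂_1 = 7 − 6 = 1, and the invariant factors of ∂_1 are all 1, so H_0 ≅ Z.
  H_1: rank ker ∂_1 − rank ∂_2 = (18 − 6) − 12 = 0, and ∂_2 has invariant factor 2 > 1, so H_1 ≅ Z/2Z.
  H_2: rank ker ∂_2 − rank ∂_3 = (12 − 12) − 0 = 0, and there is no ∂_3, so H_2 ≅ 0.

(K is a triangulation of the real projective plane RP^2.)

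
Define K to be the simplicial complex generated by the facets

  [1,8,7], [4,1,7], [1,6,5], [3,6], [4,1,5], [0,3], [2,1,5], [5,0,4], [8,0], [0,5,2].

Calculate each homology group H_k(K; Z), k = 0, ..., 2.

Take the total order 0 < 1 < 2 < 3 < 4 < 5 < 6 < 7 < 8 on the vertex set. Then K (dimension 2) consists of the simplices:

  0-simplices (9): [0], [1], [2], [3], [4], [5], [6], [7], [8]
  1-simplices (17): [0,2], [0,3], [0,4], [0,5], [0,8], [1,2], [1,4], [1,5], [1,6], [1,7], [1,8], [2,5], [3,6], [4,5], [4,7], [5,6], [7,8]
  2-simplices (7): [0,2,5], [0,4,5], [1,2,5], [1,4,5], [1,4,7], [1,5,6], [1,7,8]

giving chain groups C_0 ≅ Z^9, C_1 ≅ Z^17, C_2 ≅ Z^7.

∂_1: C_1 → C_0 is given by ∂[p,q] = [q] − [p]. For instance
  ∂[1,5] = [5] − [1].
This gives a 9×17 integer matrix of rank 8; reducing to Smith normal form yields diagonal entries (1,1,1,1,1,1,1,1).

Boundary ∂_2: C_2 → C_1 maps a triangle to the signed sum of its edges. For instance
  ∂[1,7,8] = [7,8] − [1,8] + [1,7],
  ∂[1,4,5] = [4,5] − [1,5] + [1,4].
This gives a 17×7 integer matrix of rank 7; reducing to Smith normal form yields diagonal entries (1,1,1,1,1,1,1).

Now H_k = ker ∂_k / im ∂_{k+1}, so:

  H_0: rank C_0 − rank ∂_1 = 9 − 8 = 1, and the invariant factors of ∂_1 are all 1, so H_0 ≅ Z.
  H_1: rank ker ∂_1 − rank ∂_2 = (17 − 8) − 7 = 2, and the invariant factors of ∂_2 are all 1, so H_1 ≅ Z^2.
  H_2: rank ker ∂_2 − rank ∂_3 = (7 − 7) − 0 = 0, and there is no ∂_3, so H_2 ≅ 0.

H_0 ≅ Z,  H_1 ≅ Z^2,  H_2 = 0.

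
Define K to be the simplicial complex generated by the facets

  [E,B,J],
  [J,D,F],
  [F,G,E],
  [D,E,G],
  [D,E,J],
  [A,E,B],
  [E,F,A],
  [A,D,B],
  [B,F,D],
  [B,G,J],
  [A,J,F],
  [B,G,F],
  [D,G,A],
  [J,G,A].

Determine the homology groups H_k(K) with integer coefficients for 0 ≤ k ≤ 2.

Take the total order A < B < D < E < F < G < J on the vertex set. Then K (dimension 2) consists of the simplices:

  0-simplices (7): A, B, D, E, F, G, J
  1-simplices (21): AB, AD, AE, AF, AG, AJ, BD, BE, BF, BG, BJ, DE, DF, DG, DJ, EF, EG, EJ, FG, FJ, GJ
  2-simplices (14): ABD, ABE, ADG, AEF, AFJ, AGJ, BDF, BEJ, BFG, BGJ, DEG, DEJ, DFJ, EFG

so the chain groups are C_0 ≅ Z^7, C_1 ≅ Z^21, C_2 ≅ Z^14.

The boundary map ∂_1: C_1 → C_0 maps an edge to its endpoints' difference, ∂[p,q] = q − p. For instance
  ∂AF = F − A.
As a 7×21 matrix over Z this has rank 6, with invariant factors (1,1,1,1,1,1).

The boundary map ∂_2: C_2 → C_1 acts by ∂[p,q,r] = [q,r] − [p,r] + [p,q]. For instance
  ∂BDF = DF − BF + BD,
  ∂AFJ = FJ − AJ + AF.
As a 21×14 matrix over Z this has rank 13, with invariant factors (1,1,1,1,1,1,1,1,1,1,1,1,1).

From H_k ≅ ker(∂_k) / im(∂_{k+1}) we obtain:

  H_0: rank C_0 − rank ∂_1 = 7 − 6 = 1, and the invariant factors of ∂_1 are all 1, so H_0 = Z.
  H_1: rank ker ∂_1 − rank ∂_2 = (21 − 6) − 13 = 2, and the invariant factors of ∂_2 are all 1, so H_1 = Z^2.
  H_2: rank ker ∂_2 − rank ∂_3 = (14 − 13) − 0 = 1, and there is no ∂_3, so H_2 = Z.

(K is a triangulation of the torus T^2.)

H_0 ≅ Z,  H_1 ≅ Z^2,  H_2 ≅ Z.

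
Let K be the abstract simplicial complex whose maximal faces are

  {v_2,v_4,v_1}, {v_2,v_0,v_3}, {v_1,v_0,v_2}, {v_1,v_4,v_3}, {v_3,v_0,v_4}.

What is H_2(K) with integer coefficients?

Order the vertices as v_0 < v_1 < v_2 < v_3 < v_4. Listing each simplex with vertices in this order, K has dimension 2 with simplices:

  0-simplices (5): [v_0], [v_1], [v_2], [v_3], [v_4]
  1-simplices (10): [v_0,v_1], [v_0,v_2], [v_0,v_3], [v_0,v_4], [v_1,v_2], [v_1,v_3], [v_1,v_4], [v_2,v_3], [v_2,v_4], [v_3,v_4]
  2-simplices (5): [v_0,v_1,v_2], [v_0,v_2,v_3], [v_0,v_3,v_4], [v_1,v_2,v_4], [v_1,v_3,v_4]

giving chain groups C_0 ≅ Z^5, C_1 ≅ Z^10, C_2 ≅ Z^5.

Boundary ∂_1: C_1 → C_0 is given by ∂[p,q] = [q] − [p].
The 5×10 boundary matrix has rank 4 and Smith normal form diag(1,1,1,1).

Boundary ∂_2: C_2 → C_1 acts by ∂[p,q,r] = [q,r] − [p,r] + [p,q]. For instance
  ∂[v_0,v_2,v_3] = [v_2,v_3] − [v_0,v_3] + [v_0,v_2],
  ∂[v_1,v_2,v_4] = [v_2,v_4] − [v_1,v_4] + [v_1,v_2].
The 10×5 boundary matrix has rank 5 and Smith normal form diag(1,1,1,1,1).

From H_k ≅ ker(∂_k) / im(∂_{k+1}) we obtain:

  H_2: rank ker ∂_2 − rank ∂_3 = (5 − 5) − 0 = 0, and there is no ∂_3, so H_2 ≅ 0.

(K is a triangulation of the Möbius band.)

H_2 ≅ 0.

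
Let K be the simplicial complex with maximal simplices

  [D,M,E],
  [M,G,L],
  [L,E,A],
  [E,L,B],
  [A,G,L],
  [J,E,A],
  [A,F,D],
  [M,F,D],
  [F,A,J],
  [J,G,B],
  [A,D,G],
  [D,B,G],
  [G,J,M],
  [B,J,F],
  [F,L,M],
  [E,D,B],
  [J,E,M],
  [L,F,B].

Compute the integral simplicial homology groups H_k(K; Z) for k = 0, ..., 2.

H_0 = Z,  H_1 = Z^2,  H_2 = Z.

Fix the vertex order A < B < D < E < F < G < J < L < M and write every simplex with vertices in increasing order. Then dim K = 2 and the simplices of K are:

  0-simplices (9): A, B, D, E, F, G, J, L, M
  1-simplices (27): AD, AE, AF, AG, AJ, AL, BD, BE, BF, BG, BJ, BL, DE, DF, DG, DM, EJ, EL, EM, FJ, FL, FM, GJ, GL, GM, JM, LM
  2-simplices (18): ADF, ADG, AEJ, AEL, AFJ, AGL, BDE, BDG, BEL, BFJ, BFL, BGJ, DEM, DFM, EJM, FLM, GJM, GLM

Hence C_0 ≅ Z^9, C_1 ≅ Z^27, C_2 ≅ Z^18.

The boundary map ∂_1: C_1 → C_0 maps an edge to its endpoints' difference, ∂[p,q] = q − p. For instance
  ∂AE = E − A.
The 9×27 boundary matrix has rank 8 and Smith normal form diag(1,1,1,1,1,1,1,1).

The boundary map ∂_2: C_2 → C_1 acts by ∂[p,q,r] = [q,r] − [p,r] + [p,q]. For instance
  ∂AEL = EL − AL + AE,
  ∂ADG = DG − AG + AD.
This gives a 27×18 integer matrix of rank 17; reducing to Smith normal form yields diagonal entries (1,1,1,1,1,1,1,1,1,1,1,1,1,1,1,1,1).

Computing H_k = (kernel of ∂_k) / (image of ∂_{k+1}):

  H_0: rank C_0 − rank ∂_1 = 9 − 8 = 1, and the invariant factors of ∂_1 are all 1, so H_0 ≅ Z.
  H_1: rank ker ∂_1 − rank ∂_2 = (27 − 8) − 17 = 2, and the invariant factors of ∂_2 are all 1, so H_1 ≅ Z^2.
  H_2: rank ker ∂_2 − rank ∂_3 = (18 − 17) − 0 = 1, and there is no ∂_3, so H_2 ≅ Z.

As a check, the Euler characteristic is 9 − 27 + 18 = 0, which agrees with 1 − 2 + 1 = 0.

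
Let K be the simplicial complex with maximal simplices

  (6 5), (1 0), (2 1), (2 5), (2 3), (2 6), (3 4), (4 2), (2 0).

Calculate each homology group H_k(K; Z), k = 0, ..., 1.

H_0 = Z,  H_1 = Z^3.

We work with the vertex ordering 0 < 1 < 2 < 3 < 4 < 5 < 6. The simplices of K, each written with vertices in increasing order, are:

  0-simplices (7): [0], [1], [2], [3], [4], [5], [6]
  1-simplices (9): [0,1], [0,2], [1,2], [2,3], [2,4], [2,5], [2,6], [3,4], [5,6]

Hence C_0 ≅ Z^7, C_1 ≅ Z^9.

Boundary ∂_1: C_1 → C_0 maps an edge to its endpoints' difference, ∂[p,q] = q − p. For instance
  ∂[1,2] = [2] − [1].
The resulting 7×9 matrix has rank 6, and its Smith normal form has invariant factors (1,1,1,1,1,1).

Reading off H_k = ker ∂_k / im ∂_{k+1}:

  H_0: rank C_0 − rank ∂_1 = 7 − 6 = 1, and the invariant factors of ∂_1 are all 1, so H_0 = Z.
  H_1: rank ker ∂_1 − rank ∂_2 = (9 − 6) − 0 = 3, and there is no ∂_2, so H_1 = Z^3.

As a check, the Euler characteristic is 7 − 9 = -2, which agrees with 1 − 3 = -2.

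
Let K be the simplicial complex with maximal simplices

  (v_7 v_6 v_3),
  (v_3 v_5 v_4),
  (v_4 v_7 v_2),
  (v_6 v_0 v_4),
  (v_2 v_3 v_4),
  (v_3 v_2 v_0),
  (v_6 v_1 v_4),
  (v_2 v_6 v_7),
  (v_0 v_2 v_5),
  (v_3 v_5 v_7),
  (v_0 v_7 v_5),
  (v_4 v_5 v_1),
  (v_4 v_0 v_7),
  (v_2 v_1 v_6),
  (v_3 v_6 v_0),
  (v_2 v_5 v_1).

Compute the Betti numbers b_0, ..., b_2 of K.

We work with the vertex ordering v_0 < v_1 < v_2 < v_3 < v_4 < v_5 < v_6 < v_7. The simplices of K, each written with vertices in increasing order, are:

  0-simplices (8): [v_0], [v_1], [v_2], [v_3], [v_4], [v_5], [v_6], [v_7]
  1-simplices (24): (24 of them)
  2-simplices (16): (16 of them)

Hence C_0 ≅ Z^8, C_1 ≅ Z^24, C_2 ≅ Z^16.

∂_1: C_1 → C_0 maps an edge to its endpoints' difference, ∂[p,q] = q − p.
The resulting 8×24 matrix has rank 7, and its Smith normal form has invariant factors (1,1,1,1,1,1,1).

The boundary map ∂_2: C_2 → C_1 sends each 2-simplex [p,q,r] to [q,r] − [p,r] + [p,q]. For instance
  ∂[v_2,v_3,v_4] = [v_3,v_4] − [v_2,v_4] + [v_2,v_3],
  ∂[v_0,v_5,v_7] = [v_5,v_7] − [v_0,v_7] + [v_0,v_5].
The resulting 24×16 matrix has rank 15, and its Smith normal form has invariant factors (1,1,1,1,1,1,1,1,1,1,1,1,1,1,1).

From H_k ≅ ker(∂_k) / im(∂_{k+1}) we obtain:

  H_0: rank C_0 − rank ∂_1 = 8 − 7 = 1, and the invariant factors of ∂_1 are all 1, so H_0 ≅ Z.
  H_1: rank ker ∂_1 − rank ∂_2 = (24 − 7) − 15 = 2, and the invariant factors of ∂_2 are all 1, so H_1 ≅ Z^2.
  H_2: rank ker ∂_2 − rank ∂_3 = (16 − 15) − 0 = 1, and there is no ∂_3, so H_2 ≅ Z.

Hence the Betti numbers are b_0 = 1, b_1 = 2, b_2 = 1.

b_0 = 1, b_1 = 2, b_2 = 1.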